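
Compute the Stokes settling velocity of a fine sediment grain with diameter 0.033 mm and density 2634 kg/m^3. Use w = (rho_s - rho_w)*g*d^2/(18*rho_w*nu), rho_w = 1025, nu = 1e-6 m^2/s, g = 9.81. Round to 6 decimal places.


w = (rho_s - rho_w) * g * d^2 / (18 * rho_w * nu)
d = 0.033 mm = 0.000033 m
rho_s - rho_w = 2634 - 1025 = 1609
Numerator = 1609 * 9.81 * (0.000033)^2 = 0.000017189092
Denominator = 18 * 1025 * 1e-6 = 0.018450
w = 0.000932 m/s

0.000932


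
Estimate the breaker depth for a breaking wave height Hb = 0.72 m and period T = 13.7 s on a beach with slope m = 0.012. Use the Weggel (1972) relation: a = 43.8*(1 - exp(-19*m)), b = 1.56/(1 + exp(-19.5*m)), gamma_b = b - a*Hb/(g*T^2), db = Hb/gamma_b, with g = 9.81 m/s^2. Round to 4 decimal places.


a = 43.8 * (1 - exp(-19 * m))
exp(-19 * 0.012) = exp(-0.2280) = 0.796124
a = 43.8 * (1 - 0.796124) = 8.929757
b = 1.56 / (1 + exp(-19.5 * m))
exp(-19.5 * 0.012) = exp(-0.2340) = 0.791362
b = 1.56 / (1 + 0.791362) = 0.870846
Hb / (g * T^2) = 0.72 / (9.81 * 13.7^2) = 0.72 / 1841.2389 = 0.00039104
gamma_b = b - a * Hb/(g*T^2) = 0.870846 - 8.929757 * 0.00039104 = 0.867354
db = Hb / gamma_b = 0.72 / 0.867354
db = 0.8301 m

0.8301


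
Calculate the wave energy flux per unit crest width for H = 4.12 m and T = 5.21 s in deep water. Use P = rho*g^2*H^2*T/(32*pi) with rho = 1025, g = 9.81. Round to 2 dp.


P = rho * g^2 * H^2 * T / (32 * pi)
P = 1025 * 9.81^2 * 4.12^2 * 5.21 / (32 * pi)
P = 1025 * 96.2361 * 16.9744 * 5.21 / 100.53096
P = 86774.91 W/m

86774.91


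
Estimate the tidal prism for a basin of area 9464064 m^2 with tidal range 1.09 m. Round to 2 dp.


Tidal prism = Area * Tidal range
P = 9464064 * 1.09
P = 10315829.76 m^3

10315829.76


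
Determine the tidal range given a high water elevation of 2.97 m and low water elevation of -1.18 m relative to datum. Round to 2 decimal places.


Tidal range = High water - Low water
Tidal range = 2.97 - (-1.18)
Tidal range = 4.15 m

4.15


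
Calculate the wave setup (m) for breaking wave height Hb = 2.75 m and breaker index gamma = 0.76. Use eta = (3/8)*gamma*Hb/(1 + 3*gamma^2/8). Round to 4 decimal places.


eta = (3/8) * gamma * Hb / (1 + 3*gamma^2/8)
Numerator = (3/8) * 0.76 * 2.75 = 0.783750
Denominator = 1 + 3*0.76^2/8 = 1 + 0.216600 = 1.216600
eta = 0.783750 / 1.216600
eta = 0.6442 m

0.6442


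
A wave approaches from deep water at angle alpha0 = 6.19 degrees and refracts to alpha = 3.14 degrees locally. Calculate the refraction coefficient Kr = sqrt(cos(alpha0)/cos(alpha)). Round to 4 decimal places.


Kr = sqrt(cos(alpha0) / cos(alpha))
cos(6.19) = 0.994170
cos(3.14) = 0.998499
Kr = sqrt(0.994170 / 0.998499)
Kr = sqrt(0.995665)
Kr = 0.9978

0.9978


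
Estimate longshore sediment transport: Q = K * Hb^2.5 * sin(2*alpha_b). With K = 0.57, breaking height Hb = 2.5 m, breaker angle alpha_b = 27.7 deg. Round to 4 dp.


Q = K * Hb^2.5 * sin(2 * alpha_b)
Hb^2.5 = 2.5^2.5 = 9.882118
sin(2 * 27.7) = sin(55.4) = 0.823136
Q = 0.57 * 9.882118 * 0.823136
Q = 4.6366 m^3/s

4.6366


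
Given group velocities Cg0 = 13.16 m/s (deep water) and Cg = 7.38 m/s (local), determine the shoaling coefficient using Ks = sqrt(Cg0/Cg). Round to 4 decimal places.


Ks = sqrt(Cg0 / Cg)
Ks = sqrt(13.16 / 7.38)
Ks = sqrt(1.7832)
Ks = 1.3354

1.3354


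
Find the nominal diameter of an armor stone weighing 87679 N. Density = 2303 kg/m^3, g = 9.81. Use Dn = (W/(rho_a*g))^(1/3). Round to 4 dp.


V = W / (rho_a * g)
V = 87679 / (2303 * 9.81)
V = 87679 / 22592.43
V = 3.880902 m^3
Dn = V^(1/3) = 3.880902^(1/3)
Dn = 1.5715 m

1.5715


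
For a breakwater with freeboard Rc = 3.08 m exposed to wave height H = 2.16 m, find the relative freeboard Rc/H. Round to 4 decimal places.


Relative freeboard = Rc / H
= 3.08 / 2.16
= 1.4259

1.4259


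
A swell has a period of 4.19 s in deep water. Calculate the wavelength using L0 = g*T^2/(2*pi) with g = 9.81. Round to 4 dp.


L0 = g * T^2 / (2 * pi)
L0 = 9.81 * 4.19^2 / (2 * pi)
L0 = 9.81 * 17.5561 / 6.28319
L0 = 172.2253 / 6.28319
L0 = 27.4105 m

27.4105


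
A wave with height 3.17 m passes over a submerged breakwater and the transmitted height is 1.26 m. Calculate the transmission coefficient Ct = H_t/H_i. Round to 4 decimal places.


Ct = H_t / H_i
Ct = 1.26 / 3.17
Ct = 0.3975

0.3975


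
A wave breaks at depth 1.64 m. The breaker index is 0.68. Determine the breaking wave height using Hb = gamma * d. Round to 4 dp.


Hb = gamma * d
Hb = 0.68 * 1.64
Hb = 1.1152 m

1.1152


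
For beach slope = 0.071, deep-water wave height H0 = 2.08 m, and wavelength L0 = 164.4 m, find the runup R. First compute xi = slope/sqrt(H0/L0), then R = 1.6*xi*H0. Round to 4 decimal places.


xi = slope / sqrt(H0/L0)
H0/L0 = 2.08/164.4 = 0.012652
sqrt(0.012652) = 0.112481
xi = 0.071 / 0.112481 = 0.631215
R = 1.6 * xi * H0 = 1.6 * 0.631215 * 2.08
R = 2.1007 m

2.1007


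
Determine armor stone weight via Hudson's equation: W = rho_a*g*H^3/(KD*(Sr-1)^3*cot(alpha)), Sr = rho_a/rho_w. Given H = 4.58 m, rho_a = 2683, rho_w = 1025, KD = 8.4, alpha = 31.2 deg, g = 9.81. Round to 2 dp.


Sr = rho_a / rho_w = 2683 / 1025 = 2.617561
(Sr - 1) = 1.617561
(Sr - 1)^3 = 4.232354
cot(31.2) = 1 / tan(31.2) = 1 / 0.605622 = 1.651196
Numerator = 2683 * 9.81 * 4.58^3 = 2528634.8204
Denominator = 8.4 * 4.232354 * 1.651196 = 58.702955
W = 2528634.8204 / 58.702955
W = 43075.09 N

43075.09


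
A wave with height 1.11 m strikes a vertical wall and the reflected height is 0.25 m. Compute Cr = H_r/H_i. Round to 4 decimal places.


Cr = H_r / H_i
Cr = 0.25 / 1.11
Cr = 0.2252

0.2252


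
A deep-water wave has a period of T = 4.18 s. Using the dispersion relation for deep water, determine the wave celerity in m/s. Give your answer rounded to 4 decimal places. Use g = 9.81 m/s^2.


We use the deep-water celerity formula:
C = g * T / (2 * pi)
C = 9.81 * 4.18 / (2 * 3.14159...)
C = 41.005800 / 6.283185
C = 6.5263 m/s

6.5263


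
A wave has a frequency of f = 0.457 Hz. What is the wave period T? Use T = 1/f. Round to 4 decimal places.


T = 1 / f
T = 1 / 0.457
T = 2.1882 s

2.1882


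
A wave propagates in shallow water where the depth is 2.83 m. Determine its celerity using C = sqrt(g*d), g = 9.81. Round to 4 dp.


Using the shallow-water approximation:
C = sqrt(g * d) = sqrt(9.81 * 2.83)
C = sqrt(27.7623)
C = 5.2690 m/s

5.2690


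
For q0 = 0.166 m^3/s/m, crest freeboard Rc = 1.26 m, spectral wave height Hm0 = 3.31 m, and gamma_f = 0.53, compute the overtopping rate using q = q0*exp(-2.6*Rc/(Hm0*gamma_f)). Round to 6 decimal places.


q = q0 * exp(-2.6 * Rc / (Hm0 * gamma_f))
Exponent = -2.6 * 1.26 / (3.31 * 0.53)
= -2.6 * 1.26 / 1.7543
= -1.867412
exp(-1.867412) = 0.154523
q = 0.166 * 0.154523
q = 0.025651 m^3/s/m

0.025651


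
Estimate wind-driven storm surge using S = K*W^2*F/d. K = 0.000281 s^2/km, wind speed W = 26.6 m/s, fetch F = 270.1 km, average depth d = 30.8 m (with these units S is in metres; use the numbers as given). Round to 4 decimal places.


S = K * W^2 * F / d
W^2 = 26.6^2 = 707.56
S = 0.000281 * 707.56 * 270.1 / 30.8
Numerator = 0.000281 * 707.56 * 270.1 = 53.702460
S = 53.702460 / 30.8 = 1.7436 m

1.7436


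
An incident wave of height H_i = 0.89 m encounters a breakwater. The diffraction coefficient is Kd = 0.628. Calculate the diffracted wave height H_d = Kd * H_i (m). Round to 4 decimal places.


H_d = Kd * H_i
H_d = 0.628 * 0.89
H_d = 0.5589 m

0.5589


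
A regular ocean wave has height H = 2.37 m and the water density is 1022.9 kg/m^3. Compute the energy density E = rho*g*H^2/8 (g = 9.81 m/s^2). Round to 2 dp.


E = (1/8) * rho * g * H^2
E = (1/8) * 1022.9 * 9.81 * 2.37^2
E = 0.125 * 1022.9 * 9.81 * 5.6169
E = 7045.45 J/m^2

7045.45


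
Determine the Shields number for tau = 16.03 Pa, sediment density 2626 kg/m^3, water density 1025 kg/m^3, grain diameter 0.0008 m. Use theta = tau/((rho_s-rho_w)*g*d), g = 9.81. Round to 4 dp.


theta = tau / ((rho_s - rho_w) * g * d)
rho_s - rho_w = 2626 - 1025 = 1601
Denominator = 1601 * 9.81 * 0.0008 = 12.564648
theta = 16.03 / 12.564648
theta = 1.2758

1.2758


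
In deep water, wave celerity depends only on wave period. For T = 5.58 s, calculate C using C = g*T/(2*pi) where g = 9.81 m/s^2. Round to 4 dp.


We use the deep-water celerity formula:
C = g * T / (2 * pi)
C = 9.81 * 5.58 / (2 * 3.14159...)
C = 54.739800 / 6.283185
C = 8.7121 m/s

8.7121


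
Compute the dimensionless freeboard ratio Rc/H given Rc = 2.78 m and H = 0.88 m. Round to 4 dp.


Relative freeboard = Rc / H
= 2.78 / 0.88
= 3.1591

3.1591


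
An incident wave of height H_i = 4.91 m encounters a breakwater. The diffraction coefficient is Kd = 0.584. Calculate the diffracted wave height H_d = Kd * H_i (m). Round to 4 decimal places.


H_d = Kd * H_i
H_d = 0.584 * 4.91
H_d = 2.8674 m

2.8674


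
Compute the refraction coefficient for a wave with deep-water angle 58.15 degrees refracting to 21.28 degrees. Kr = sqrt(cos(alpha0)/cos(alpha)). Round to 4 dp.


Kr = sqrt(cos(alpha0) / cos(alpha))
cos(58.15) = 0.527697
cos(21.28) = 0.931818
Kr = sqrt(0.527697 / 0.931818)
Kr = sqrt(0.566309)
Kr = 0.7525

0.7525


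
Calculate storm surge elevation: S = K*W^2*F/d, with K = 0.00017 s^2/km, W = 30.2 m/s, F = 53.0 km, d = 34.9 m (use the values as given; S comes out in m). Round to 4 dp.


S = K * W^2 * F / d
W^2 = 30.2^2 = 912.04
S = 0.00017 * 912.04 * 53.0 / 34.9
Numerator = 0.00017 * 912.04 * 53.0 = 8.217480
S = 8.217480 / 34.9 = 0.2355 m

0.2355


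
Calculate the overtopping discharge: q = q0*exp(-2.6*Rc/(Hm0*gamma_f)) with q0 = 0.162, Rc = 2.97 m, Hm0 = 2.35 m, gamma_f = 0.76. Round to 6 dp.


q = q0 * exp(-2.6 * Rc / (Hm0 * gamma_f))
Exponent = -2.6 * 2.97 / (2.35 * 0.76)
= -2.6 * 2.97 / 1.7860
= -4.323628
exp(-4.323628) = 0.013252
q = 0.162 * 0.013252
q = 0.002147 m^3/s/m

0.002147


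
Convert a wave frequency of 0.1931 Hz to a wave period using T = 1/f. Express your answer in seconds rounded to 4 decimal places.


T = 1 / f
T = 1 / 0.1931
T = 5.1787 s

5.1787


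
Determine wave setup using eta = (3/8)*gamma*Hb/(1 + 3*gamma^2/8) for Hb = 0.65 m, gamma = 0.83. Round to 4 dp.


eta = (3/8) * gamma * Hb / (1 + 3*gamma^2/8)
Numerator = (3/8) * 0.83 * 0.65 = 0.202312
Denominator = 1 + 3*0.83^2/8 = 1 + 0.258338 = 1.258338
eta = 0.202312 / 1.258338
eta = 0.1608 m

0.1608


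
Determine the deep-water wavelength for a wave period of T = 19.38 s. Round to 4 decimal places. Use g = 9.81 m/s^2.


L0 = g * T^2 / (2 * pi)
L0 = 9.81 * 19.38^2 / (2 * pi)
L0 = 9.81 * 375.5844 / 6.28319
L0 = 3684.4830 / 6.28319
L0 = 586.4037 m

586.4037


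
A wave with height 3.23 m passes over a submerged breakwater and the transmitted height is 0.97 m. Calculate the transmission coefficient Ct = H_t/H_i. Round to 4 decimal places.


Ct = H_t / H_i
Ct = 0.97 / 3.23
Ct = 0.3003

0.3003


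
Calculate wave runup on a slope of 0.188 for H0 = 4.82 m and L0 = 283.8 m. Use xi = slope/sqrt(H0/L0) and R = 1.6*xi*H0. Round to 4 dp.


xi = slope / sqrt(H0/L0)
H0/L0 = 4.82/283.8 = 0.016984
sqrt(0.016984) = 0.130322
xi = 0.188 / 0.130322 = 1.442582
R = 1.6 * xi * H0 = 1.6 * 1.442582 * 4.82
R = 11.1252 m

11.1252


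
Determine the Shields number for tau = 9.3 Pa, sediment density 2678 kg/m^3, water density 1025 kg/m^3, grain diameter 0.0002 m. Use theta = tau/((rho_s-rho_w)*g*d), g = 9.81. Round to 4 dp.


theta = tau / ((rho_s - rho_w) * g * d)
rho_s - rho_w = 2678 - 1025 = 1653
Denominator = 1653 * 9.81 * 0.0002 = 3.243186
theta = 9.3 / 3.243186
theta = 2.8676

2.8676


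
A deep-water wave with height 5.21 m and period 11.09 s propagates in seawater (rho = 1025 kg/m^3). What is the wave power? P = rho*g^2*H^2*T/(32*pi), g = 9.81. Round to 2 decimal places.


P = rho * g^2 * H^2 * T / (32 * pi)
P = 1025 * 9.81^2 * 5.21^2 * 11.09 / (32 * pi)
P = 1025 * 96.2361 * 27.1441 * 11.09 / 100.53096
P = 295371.79 W/m

295371.79


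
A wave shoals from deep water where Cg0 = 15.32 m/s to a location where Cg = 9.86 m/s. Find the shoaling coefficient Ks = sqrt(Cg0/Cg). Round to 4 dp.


Ks = sqrt(Cg0 / Cg)
Ks = sqrt(15.32 / 9.86)
Ks = sqrt(1.5538)
Ks = 1.2465

1.2465


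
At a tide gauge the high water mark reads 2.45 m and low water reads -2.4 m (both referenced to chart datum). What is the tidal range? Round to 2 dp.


Tidal range = High water - Low water
Tidal range = 2.45 - (-2.4)
Tidal range = 4.85 m

4.85


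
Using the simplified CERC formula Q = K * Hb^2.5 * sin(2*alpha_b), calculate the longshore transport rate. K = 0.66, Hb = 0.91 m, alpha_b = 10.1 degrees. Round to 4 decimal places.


Q = K * Hb^2.5 * sin(2 * alpha_b)
Hb^2.5 = 0.91^2.5 = 0.789957
sin(2 * 10.1) = sin(20.2) = 0.345298
Q = 0.66 * 0.789957 * 0.345298
Q = 0.1800 m^3/s

0.1800


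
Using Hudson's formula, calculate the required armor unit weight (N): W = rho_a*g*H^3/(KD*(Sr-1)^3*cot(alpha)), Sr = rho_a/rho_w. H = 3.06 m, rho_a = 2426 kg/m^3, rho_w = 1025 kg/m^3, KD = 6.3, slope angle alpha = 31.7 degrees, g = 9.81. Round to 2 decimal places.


Sr = rho_a / rho_w = 2426 / 1025 = 2.366829
(Sr - 1) = 1.366829
(Sr - 1)^3 = 2.553541
cot(31.7) = 1 / tan(31.7) = 1 / 0.617613 = 1.619138
Numerator = 2426 * 9.81 * 3.06^3 = 681905.3273
Denominator = 6.3 * 2.553541 * 1.619138 = 26.047570
W = 681905.3273 / 26.047570
W = 26179.23 N

26179.23


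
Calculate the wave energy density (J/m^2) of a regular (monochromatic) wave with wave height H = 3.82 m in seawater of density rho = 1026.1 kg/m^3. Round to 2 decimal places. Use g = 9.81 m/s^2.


E = (1/8) * rho * g * H^2
E = (1/8) * 1026.1 * 9.81 * 3.82^2
E = 0.125 * 1026.1 * 9.81 * 14.5924
E = 18360.96 J/m^2

18360.96


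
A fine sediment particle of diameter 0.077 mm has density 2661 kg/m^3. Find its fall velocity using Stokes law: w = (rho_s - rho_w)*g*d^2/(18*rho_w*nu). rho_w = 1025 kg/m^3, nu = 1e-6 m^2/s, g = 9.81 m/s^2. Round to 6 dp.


w = (rho_s - rho_w) * g * d^2 / (18 * rho_w * nu)
d = 0.077 mm = 0.000077 m
rho_s - rho_w = 2661 - 1025 = 1636
Numerator = 1636 * 9.81 * (0.000077)^2 = 0.000095155470
Denominator = 18 * 1025 * 1e-6 = 0.018450
w = 0.005157 m/s

0.005157


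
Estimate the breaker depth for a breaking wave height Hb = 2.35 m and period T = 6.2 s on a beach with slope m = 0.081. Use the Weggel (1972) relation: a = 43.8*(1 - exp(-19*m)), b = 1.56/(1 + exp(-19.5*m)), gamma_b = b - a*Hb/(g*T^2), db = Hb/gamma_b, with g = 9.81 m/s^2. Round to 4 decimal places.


a = 43.8 * (1 - exp(-19 * m))
exp(-19 * 0.081) = exp(-1.5390) = 0.214596
a = 43.8 * (1 - 0.214596) = 34.400713
b = 1.56 / (1 + exp(-19.5 * m))
exp(-19.5 * 0.081) = exp(-1.5795) = 0.206078
b = 1.56 / (1 + 0.206078) = 1.293449
Hb / (g * T^2) = 2.35 / (9.81 * 6.2^2) = 2.35 / 377.0964 = 0.00623183
gamma_b = b - a * Hb/(g*T^2) = 1.293449 - 34.400713 * 0.00623183 = 1.079069
db = Hb / gamma_b = 2.35 / 1.079069
db = 2.1778 m

2.1778


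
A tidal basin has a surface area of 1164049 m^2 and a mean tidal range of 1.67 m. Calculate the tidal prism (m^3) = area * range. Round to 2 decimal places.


Tidal prism = Area * Tidal range
P = 1164049 * 1.67
P = 1943961.83 m^3

1943961.83


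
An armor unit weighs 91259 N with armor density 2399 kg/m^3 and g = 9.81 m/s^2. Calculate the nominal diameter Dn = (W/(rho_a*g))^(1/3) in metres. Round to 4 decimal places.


V = W / (rho_a * g)
V = 91259 / (2399 * 9.81)
V = 91259 / 23534.19
V = 3.877720 m^3
Dn = V^(1/3) = 3.877720^(1/3)
Dn = 1.5711 m

1.5711


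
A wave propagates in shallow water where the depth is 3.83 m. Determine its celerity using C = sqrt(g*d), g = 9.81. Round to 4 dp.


Using the shallow-water approximation:
C = sqrt(g * d) = sqrt(9.81 * 3.83)
C = sqrt(37.5723)
C = 6.1296 m/s

6.1296


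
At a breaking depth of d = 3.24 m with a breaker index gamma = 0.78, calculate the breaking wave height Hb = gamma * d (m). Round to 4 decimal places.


Hb = gamma * d
Hb = 0.78 * 3.24
Hb = 2.5272 m

2.5272


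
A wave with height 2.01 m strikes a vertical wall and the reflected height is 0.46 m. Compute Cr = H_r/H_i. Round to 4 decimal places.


Cr = H_r / H_i
Cr = 0.46 / 2.01
Cr = 0.2289

0.2289


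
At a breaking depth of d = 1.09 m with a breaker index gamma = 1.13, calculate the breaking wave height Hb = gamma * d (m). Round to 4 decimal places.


Hb = gamma * d
Hb = 1.13 * 1.09
Hb = 1.2317 m

1.2317


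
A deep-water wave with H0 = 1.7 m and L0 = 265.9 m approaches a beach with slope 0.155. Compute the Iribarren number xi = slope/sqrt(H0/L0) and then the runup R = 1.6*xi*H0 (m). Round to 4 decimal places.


xi = slope / sqrt(H0/L0)
H0/L0 = 1.7/265.9 = 0.006393
sqrt(0.006393) = 0.079959
xi = 0.155 / 0.079959 = 1.938503
R = 1.6 * xi * H0 = 1.6 * 1.938503 * 1.7
R = 5.2727 m

5.2727


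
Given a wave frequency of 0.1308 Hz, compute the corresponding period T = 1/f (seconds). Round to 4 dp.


T = 1 / f
T = 1 / 0.1308
T = 7.6453 s

7.6453


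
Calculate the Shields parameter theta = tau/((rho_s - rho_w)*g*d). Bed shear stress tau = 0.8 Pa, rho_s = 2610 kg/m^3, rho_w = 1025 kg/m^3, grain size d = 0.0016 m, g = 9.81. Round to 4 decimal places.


theta = tau / ((rho_s - rho_w) * g * d)
rho_s - rho_w = 2610 - 1025 = 1585
Denominator = 1585 * 9.81 * 0.0016 = 24.878160
theta = 0.8 / 24.878160
theta = 0.0322

0.0322


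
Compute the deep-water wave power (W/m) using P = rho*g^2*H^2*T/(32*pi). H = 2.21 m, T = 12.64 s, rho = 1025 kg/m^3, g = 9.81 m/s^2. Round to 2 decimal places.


P = rho * g^2 * H^2 * T / (32 * pi)
P = 1025 * 9.81^2 * 2.21^2 * 12.64 / (32 * pi)
P = 1025 * 96.2361 * 4.8841 * 12.64 / 100.53096
P = 60575.03 W/m

60575.03


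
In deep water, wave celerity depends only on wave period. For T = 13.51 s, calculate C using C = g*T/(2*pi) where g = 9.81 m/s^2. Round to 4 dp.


We use the deep-water celerity formula:
C = g * T / (2 * pi)
C = 9.81 * 13.51 / (2 * 3.14159...)
C = 132.533100 / 6.283185
C = 21.0933 m/s

21.0933


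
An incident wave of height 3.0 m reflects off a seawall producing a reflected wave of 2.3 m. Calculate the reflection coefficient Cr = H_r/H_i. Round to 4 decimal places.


Cr = H_r / H_i
Cr = 2.3 / 3.0
Cr = 0.7667

0.7667


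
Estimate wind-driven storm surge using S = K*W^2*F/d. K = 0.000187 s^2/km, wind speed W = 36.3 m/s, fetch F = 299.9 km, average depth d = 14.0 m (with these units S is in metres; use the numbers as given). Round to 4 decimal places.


S = K * W^2 * F / d
W^2 = 36.3^2 = 1317.69
S = 0.000187 * 1317.69 * 299.9 / 14.0
Numerator = 0.000187 * 1317.69 * 299.9 = 73.897768
S = 73.897768 / 14.0 = 5.2784 m

5.2784


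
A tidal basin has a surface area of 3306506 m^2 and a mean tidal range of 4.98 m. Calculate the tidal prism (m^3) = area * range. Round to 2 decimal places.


Tidal prism = Area * Tidal range
P = 3306506 * 4.98
P = 16466399.88 m^3

16466399.88


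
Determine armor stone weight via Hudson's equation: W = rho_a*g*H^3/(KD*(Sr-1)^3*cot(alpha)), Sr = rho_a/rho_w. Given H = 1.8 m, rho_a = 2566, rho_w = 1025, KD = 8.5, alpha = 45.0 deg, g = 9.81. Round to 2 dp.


Sr = rho_a / rho_w = 2566 / 1025 = 2.503415
(Sr - 1) = 1.503415
(Sr - 1)^3 = 3.398101
cot(45.0) = 1 / tan(45.0) = 1 / 1.000000 = 1.000000
Numerator = 2566 * 9.81 * 1.8^3 = 146805.7867
Denominator = 8.5 * 3.398101 * 1.000000 = 28.883861
W = 146805.7867 / 28.883861
W = 5082.62 N

5082.62


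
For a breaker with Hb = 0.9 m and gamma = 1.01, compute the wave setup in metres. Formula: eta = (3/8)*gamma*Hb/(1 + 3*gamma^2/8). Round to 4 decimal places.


eta = (3/8) * gamma * Hb / (1 + 3*gamma^2/8)
Numerator = (3/8) * 1.01 * 0.9 = 0.340875
Denominator = 1 + 3*1.01^2/8 = 1 + 0.382538 = 1.382538
eta = 0.340875 / 1.382538
eta = 0.2466 m

0.2466


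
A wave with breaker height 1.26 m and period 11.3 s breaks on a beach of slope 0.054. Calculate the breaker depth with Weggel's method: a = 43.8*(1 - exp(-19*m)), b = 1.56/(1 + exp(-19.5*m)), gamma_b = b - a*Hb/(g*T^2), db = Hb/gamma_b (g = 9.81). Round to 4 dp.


a = 43.8 * (1 - exp(-19 * m))
exp(-19 * 0.054) = exp(-1.0260) = 0.358438
a = 43.8 * (1 - 0.358438) = 28.100422
b = 1.56 / (1 + exp(-19.5 * m))
exp(-19.5 * 0.054) = exp(-1.0530) = 0.348890
b = 1.56 / (1 + 0.348890) = 1.156507
Hb / (g * T^2) = 1.26 / (9.81 * 11.3^2) = 1.26 / 1252.6389 = 0.00100588
gamma_b = b - a * Hb/(g*T^2) = 1.156507 - 28.100422 * 0.00100588 = 1.128241
db = Hb / gamma_b = 1.26 / 1.128241
db = 1.1168 m

1.1168


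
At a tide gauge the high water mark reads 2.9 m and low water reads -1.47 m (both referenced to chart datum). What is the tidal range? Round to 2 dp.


Tidal range = High water - Low water
Tidal range = 2.9 - (-1.47)
Tidal range = 4.37 m

4.37


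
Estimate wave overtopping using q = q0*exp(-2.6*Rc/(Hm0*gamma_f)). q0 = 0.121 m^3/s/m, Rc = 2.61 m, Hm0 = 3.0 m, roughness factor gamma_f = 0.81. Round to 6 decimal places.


q = q0 * exp(-2.6 * Rc / (Hm0 * gamma_f))
Exponent = -2.6 * 2.61 / (3.0 * 0.81)
= -2.6 * 2.61 / 2.4300
= -2.792593
exp(-2.792593) = 0.061262
q = 0.121 * 0.061262
q = 0.007413 m^3/s/m

0.007413


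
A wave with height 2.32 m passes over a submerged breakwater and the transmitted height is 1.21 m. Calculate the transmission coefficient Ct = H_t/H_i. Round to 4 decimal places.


Ct = H_t / H_i
Ct = 1.21 / 2.32
Ct = 0.5216

0.5216


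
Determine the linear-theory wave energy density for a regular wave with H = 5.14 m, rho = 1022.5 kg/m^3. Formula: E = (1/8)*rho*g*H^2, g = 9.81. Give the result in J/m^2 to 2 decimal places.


E = (1/8) * rho * g * H^2
E = (1/8) * 1022.5 * 9.81 * 5.14^2
E = 0.125 * 1022.5 * 9.81 * 26.4196
E = 33125.97 J/m^2

33125.97


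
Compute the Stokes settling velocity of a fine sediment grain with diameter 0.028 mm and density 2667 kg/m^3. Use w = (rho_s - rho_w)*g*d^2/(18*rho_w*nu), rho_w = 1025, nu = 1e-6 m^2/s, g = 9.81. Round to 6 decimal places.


w = (rho_s - rho_w) * g * d^2 / (18 * rho_w * nu)
d = 0.028 mm = 0.000028 m
rho_s - rho_w = 2667 - 1025 = 1642
Numerator = 1642 * 9.81 * (0.000028)^2 = 0.000012628688
Denominator = 18 * 1025 * 1e-6 = 0.018450
w = 0.000684 m/s

0.000684


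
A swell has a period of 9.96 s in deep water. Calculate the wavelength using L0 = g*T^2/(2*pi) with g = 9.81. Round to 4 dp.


L0 = g * T^2 / (2 * pi)
L0 = 9.81 * 9.96^2 / (2 * pi)
L0 = 9.81 * 99.2016 / 6.28319
L0 = 973.1677 / 6.28319
L0 = 154.8844 m

154.8844


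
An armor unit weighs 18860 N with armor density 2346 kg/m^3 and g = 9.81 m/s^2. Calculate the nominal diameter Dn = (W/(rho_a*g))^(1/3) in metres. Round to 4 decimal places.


V = W / (rho_a * g)
V = 18860 / (2346 * 9.81)
V = 18860 / 23014.26
V = 0.819492 m^3
Dn = V^(1/3) = 0.819492^(1/3)
Dn = 0.9358 m

0.9358


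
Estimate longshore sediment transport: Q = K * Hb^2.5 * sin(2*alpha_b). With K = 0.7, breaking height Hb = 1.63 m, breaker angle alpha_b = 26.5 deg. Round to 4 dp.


Q = K * Hb^2.5 * sin(2 * alpha_b)
Hb^2.5 = 1.63^2.5 = 3.392103
sin(2 * 26.5) = sin(53.0) = 0.798636
Q = 0.7 * 3.392103 * 0.798636
Q = 1.8963 m^3/s

1.8963


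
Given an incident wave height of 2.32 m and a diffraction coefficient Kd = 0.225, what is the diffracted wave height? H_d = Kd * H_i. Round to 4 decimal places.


H_d = Kd * H_i
H_d = 0.225 * 2.32
H_d = 0.5220 m

0.5220


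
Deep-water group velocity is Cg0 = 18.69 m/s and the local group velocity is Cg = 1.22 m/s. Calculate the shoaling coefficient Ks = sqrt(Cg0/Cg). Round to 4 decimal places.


Ks = sqrt(Cg0 / Cg)
Ks = sqrt(18.69 / 1.22)
Ks = sqrt(15.3197)
Ks = 3.9140

3.9140


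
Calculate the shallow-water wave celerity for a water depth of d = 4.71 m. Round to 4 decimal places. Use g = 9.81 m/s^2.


Using the shallow-water approximation:
C = sqrt(g * d) = sqrt(9.81 * 4.71)
C = sqrt(46.2051)
C = 6.7974 m/s

6.7974


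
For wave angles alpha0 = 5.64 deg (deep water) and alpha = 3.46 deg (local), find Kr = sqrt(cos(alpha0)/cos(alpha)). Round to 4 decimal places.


Kr = sqrt(cos(alpha0) / cos(alpha))
cos(5.64) = 0.995159
cos(3.46) = 0.998177
Kr = sqrt(0.995159 / 0.998177)
Kr = sqrt(0.996976)
Kr = 0.9985

0.9985


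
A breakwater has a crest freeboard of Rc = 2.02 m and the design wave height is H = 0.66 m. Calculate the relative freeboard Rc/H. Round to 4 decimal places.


Relative freeboard = Rc / H
= 2.02 / 0.66
= 3.0606

3.0606


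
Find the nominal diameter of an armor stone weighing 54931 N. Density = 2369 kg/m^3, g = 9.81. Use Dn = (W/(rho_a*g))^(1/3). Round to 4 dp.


V = W / (rho_a * g)
V = 54931 / (2369 * 9.81)
V = 54931 / 23239.89
V = 2.363651 m^3
Dn = V^(1/3) = 2.363651^(1/3)
Dn = 1.3321 m

1.3321


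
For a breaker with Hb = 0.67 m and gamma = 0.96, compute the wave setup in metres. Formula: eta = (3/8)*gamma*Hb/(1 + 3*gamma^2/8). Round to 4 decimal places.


eta = (3/8) * gamma * Hb / (1 + 3*gamma^2/8)
Numerator = (3/8) * 0.96 * 0.67 = 0.241200
Denominator = 1 + 3*0.96^2/8 = 1 + 0.345600 = 1.345600
eta = 0.241200 / 1.345600
eta = 0.1793 m

0.1793


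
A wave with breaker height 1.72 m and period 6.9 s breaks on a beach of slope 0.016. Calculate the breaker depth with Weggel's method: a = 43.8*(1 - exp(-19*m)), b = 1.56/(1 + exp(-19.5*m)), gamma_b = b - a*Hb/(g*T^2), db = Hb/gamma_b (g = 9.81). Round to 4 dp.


a = 43.8 * (1 - exp(-19 * m))
exp(-19 * 0.016) = exp(-0.3040) = 0.737861
a = 43.8 * (1 - 0.737861) = 11.481694
b = 1.56 / (1 + exp(-19.5 * m))
exp(-19.5 * 0.016) = exp(-0.3120) = 0.731982
b = 1.56 / (1 + 0.731982) = 0.900702
Hb / (g * T^2) = 1.72 / (9.81 * 6.9^2) = 1.72 / 467.0541 = 0.00368266
gamma_b = b - a * Hb/(g*T^2) = 0.900702 - 11.481694 * 0.00368266 = 0.858419
db = Hb / gamma_b = 1.72 / 0.858419
db = 2.0037 m

2.0037


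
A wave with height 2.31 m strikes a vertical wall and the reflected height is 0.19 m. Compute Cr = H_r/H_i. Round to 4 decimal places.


Cr = H_r / H_i
Cr = 0.19 / 2.31
Cr = 0.0823

0.0823


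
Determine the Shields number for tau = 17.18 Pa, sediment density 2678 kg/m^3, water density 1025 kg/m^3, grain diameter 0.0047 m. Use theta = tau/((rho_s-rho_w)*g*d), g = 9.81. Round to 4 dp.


theta = tau / ((rho_s - rho_w) * g * d)
rho_s - rho_w = 2678 - 1025 = 1653
Denominator = 1653 * 9.81 * 0.0047 = 76.214871
theta = 17.18 / 76.214871
theta = 0.2254

0.2254


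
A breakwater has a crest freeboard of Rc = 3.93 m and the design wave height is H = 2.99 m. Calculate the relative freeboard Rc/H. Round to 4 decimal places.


Relative freeboard = Rc / H
= 3.93 / 2.99
= 1.3144

1.3144


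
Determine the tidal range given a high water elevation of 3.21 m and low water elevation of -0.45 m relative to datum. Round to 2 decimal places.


Tidal range = High water - Low water
Tidal range = 3.21 - (-0.45)
Tidal range = 3.66 m

3.66


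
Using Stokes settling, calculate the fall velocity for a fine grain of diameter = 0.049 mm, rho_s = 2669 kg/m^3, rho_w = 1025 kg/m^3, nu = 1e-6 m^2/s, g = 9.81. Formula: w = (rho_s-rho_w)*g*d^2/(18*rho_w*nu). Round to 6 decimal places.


w = (rho_s - rho_w) * g * d^2 / (18 * rho_w * nu)
d = 0.049 mm = 0.000049 m
rho_s - rho_w = 2669 - 1025 = 1644
Numerator = 1644 * 9.81 * (0.000049)^2 = 0.000038722464
Denominator = 18 * 1025 * 1e-6 = 0.018450
w = 0.002099 m/s

0.002099


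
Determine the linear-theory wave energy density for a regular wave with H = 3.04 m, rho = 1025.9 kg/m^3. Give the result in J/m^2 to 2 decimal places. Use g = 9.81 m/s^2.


E = (1/8) * rho * g * H^2
E = (1/8) * 1025.9 * 9.81 * 3.04^2
E = 0.125 * 1025.9 * 9.81 * 9.2416
E = 11626.02 J/m^2

11626.02


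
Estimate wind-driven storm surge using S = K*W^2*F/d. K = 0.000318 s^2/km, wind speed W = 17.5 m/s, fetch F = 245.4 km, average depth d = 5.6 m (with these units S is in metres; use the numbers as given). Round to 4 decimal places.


S = K * W^2 * F / d
W^2 = 17.5^2 = 306.25
S = 0.000318 * 306.25 * 245.4 / 5.6
Numerator = 0.000318 * 306.25 * 245.4 = 23.898892
S = 23.898892 / 5.6 = 4.2677 m

4.2677


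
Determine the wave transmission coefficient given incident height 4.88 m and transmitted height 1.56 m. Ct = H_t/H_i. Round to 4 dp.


Ct = H_t / H_i
Ct = 1.56 / 4.88
Ct = 0.3197

0.3197


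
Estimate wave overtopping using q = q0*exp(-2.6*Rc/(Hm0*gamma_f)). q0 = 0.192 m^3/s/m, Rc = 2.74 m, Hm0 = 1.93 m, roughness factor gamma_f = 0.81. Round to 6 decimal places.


q = q0 * exp(-2.6 * Rc / (Hm0 * gamma_f))
Exponent = -2.6 * 2.74 / (1.93 * 0.81)
= -2.6 * 2.74 / 1.5633
= -4.557027
exp(-4.557027) = 0.010493
q = 0.192 * 0.010493
q = 0.002015 m^3/s/m

0.002015


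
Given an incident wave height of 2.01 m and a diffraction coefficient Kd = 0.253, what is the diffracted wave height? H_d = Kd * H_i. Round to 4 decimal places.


H_d = Kd * H_i
H_d = 0.253 * 2.01
H_d = 0.5085 m

0.5085


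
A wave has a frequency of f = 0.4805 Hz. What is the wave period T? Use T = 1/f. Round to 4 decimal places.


T = 1 / f
T = 1 / 0.4805
T = 2.0812 s

2.0812


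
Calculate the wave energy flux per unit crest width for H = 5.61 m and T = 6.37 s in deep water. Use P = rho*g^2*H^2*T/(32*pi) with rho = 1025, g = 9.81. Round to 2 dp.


P = rho * g^2 * H^2 * T / (32 * pi)
P = 1025 * 9.81^2 * 5.61^2 * 6.37 / (32 * pi)
P = 1025 * 96.2361 * 31.4721 * 6.37 / 100.53096
P = 196710.34 W/m

196710.34


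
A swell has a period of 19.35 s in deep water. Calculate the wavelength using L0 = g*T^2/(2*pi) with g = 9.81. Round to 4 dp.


L0 = g * T^2 / (2 * pi)
L0 = 9.81 * 19.35^2 / (2 * pi)
L0 = 9.81 * 374.4225 / 6.28319
L0 = 3673.0847 / 6.28319
L0 = 584.5896 m

584.5896


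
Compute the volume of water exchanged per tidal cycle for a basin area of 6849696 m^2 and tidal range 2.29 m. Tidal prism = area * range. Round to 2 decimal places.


Tidal prism = Area * Tidal range
P = 6849696 * 2.29
P = 15685803.84 m^3

15685803.84


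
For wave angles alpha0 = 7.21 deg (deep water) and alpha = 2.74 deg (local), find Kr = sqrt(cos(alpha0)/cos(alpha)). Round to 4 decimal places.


Kr = sqrt(cos(alpha0) / cos(alpha))
cos(7.21) = 0.992093
cos(2.74) = 0.998857
Kr = sqrt(0.992093 / 0.998857)
Kr = sqrt(0.993228)
Kr = 0.9966

0.9966


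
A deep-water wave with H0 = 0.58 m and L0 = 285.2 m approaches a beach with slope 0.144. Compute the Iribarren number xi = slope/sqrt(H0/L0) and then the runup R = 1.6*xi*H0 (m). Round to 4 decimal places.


xi = slope / sqrt(H0/L0)
H0/L0 = 0.58/285.2 = 0.002034
sqrt(0.002034) = 0.045096
xi = 0.144 / 0.045096 = 3.193179
R = 1.6 * xi * H0 = 1.6 * 3.193179 * 0.58
R = 2.9633 m

2.9633


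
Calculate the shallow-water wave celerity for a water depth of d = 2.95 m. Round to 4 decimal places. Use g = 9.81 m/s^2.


Using the shallow-water approximation:
C = sqrt(g * d) = sqrt(9.81 * 2.95)
C = sqrt(28.9395)
C = 5.3795 m/s

5.3795


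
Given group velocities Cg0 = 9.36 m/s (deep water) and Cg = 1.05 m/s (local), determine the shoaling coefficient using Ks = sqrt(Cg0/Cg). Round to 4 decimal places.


Ks = sqrt(Cg0 / Cg)
Ks = sqrt(9.36 / 1.05)
Ks = sqrt(8.9143)
Ks = 2.9857

2.9857


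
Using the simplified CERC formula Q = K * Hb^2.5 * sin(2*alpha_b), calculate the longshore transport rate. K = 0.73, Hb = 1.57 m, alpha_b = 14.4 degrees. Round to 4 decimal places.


Q = K * Hb^2.5 * sin(2 * alpha_b)
Hb^2.5 = 1.57^2.5 = 3.088511
sin(2 * 14.4) = sin(28.8) = 0.481754
Q = 0.73 * 3.088511 * 0.481754
Q = 1.0862 m^3/s

1.0862


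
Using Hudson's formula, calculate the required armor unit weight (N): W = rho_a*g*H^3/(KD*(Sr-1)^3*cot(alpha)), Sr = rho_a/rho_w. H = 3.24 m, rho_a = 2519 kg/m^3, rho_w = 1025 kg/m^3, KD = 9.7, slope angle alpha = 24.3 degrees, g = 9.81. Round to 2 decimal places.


Sr = rho_a / rho_w = 2519 / 1025 = 2.457561
(Sr - 1) = 1.457561
(Sr - 1)^3 = 3.096565
cot(24.3) = 1 / tan(24.3) = 1 / 0.451517 = 2.214754
Numerator = 2519 * 9.81 * 3.24^3 = 840489.3320
Denominator = 9.7 * 3.096565 * 2.214754 = 66.523873
W = 840489.3320 / 66.523873
W = 12634.40 N

12634.40


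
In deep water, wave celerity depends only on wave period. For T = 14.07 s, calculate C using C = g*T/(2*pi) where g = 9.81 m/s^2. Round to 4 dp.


We use the deep-water celerity formula:
C = g * T / (2 * pi)
C = 9.81 * 14.07 / (2 * 3.14159...)
C = 138.026700 / 6.283185
C = 21.9676 m/s

21.9676


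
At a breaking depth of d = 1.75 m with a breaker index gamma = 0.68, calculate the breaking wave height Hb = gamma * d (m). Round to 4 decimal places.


Hb = gamma * d
Hb = 0.68 * 1.75
Hb = 1.1900 m

1.1900


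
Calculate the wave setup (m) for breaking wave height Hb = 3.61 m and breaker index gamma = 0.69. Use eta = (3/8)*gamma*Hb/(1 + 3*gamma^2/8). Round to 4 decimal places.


eta = (3/8) * gamma * Hb / (1 + 3*gamma^2/8)
Numerator = (3/8) * 0.69 * 3.61 = 0.934087
Denominator = 1 + 3*0.69^2/8 = 1 + 0.178538 = 1.178538
eta = 0.934087 / 1.178538
eta = 0.7926 m

0.7926


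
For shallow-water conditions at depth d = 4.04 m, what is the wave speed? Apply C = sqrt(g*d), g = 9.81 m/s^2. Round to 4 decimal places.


Using the shallow-water approximation:
C = sqrt(g * d) = sqrt(9.81 * 4.04)
C = sqrt(39.6324)
C = 6.2954 m/s

6.2954


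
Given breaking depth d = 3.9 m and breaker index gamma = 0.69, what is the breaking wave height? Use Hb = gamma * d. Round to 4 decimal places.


Hb = gamma * d
Hb = 0.69 * 3.9
Hb = 2.6910 m

2.6910


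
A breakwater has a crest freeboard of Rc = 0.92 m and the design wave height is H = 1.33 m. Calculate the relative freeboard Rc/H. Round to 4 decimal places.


Relative freeboard = Rc / H
= 0.92 / 1.33
= 0.6917

0.6917


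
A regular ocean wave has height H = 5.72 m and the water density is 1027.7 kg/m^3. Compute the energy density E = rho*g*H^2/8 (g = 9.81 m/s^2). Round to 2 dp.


E = (1/8) * rho * g * H^2
E = (1/8) * 1027.7 * 9.81 * 5.72^2
E = 0.125 * 1027.7 * 9.81 * 32.7184
E = 41232.29 J/m^2

41232.29


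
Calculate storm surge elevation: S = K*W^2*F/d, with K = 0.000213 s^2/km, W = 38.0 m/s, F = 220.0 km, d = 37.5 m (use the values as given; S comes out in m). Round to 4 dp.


S = K * W^2 * F / d
W^2 = 38.0^2 = 1444.00
S = 0.000213 * 1444.00 * 220.0 / 37.5
Numerator = 0.000213 * 1444.00 * 220.0 = 67.665840
S = 67.665840 / 37.5 = 1.8044 m

1.8044


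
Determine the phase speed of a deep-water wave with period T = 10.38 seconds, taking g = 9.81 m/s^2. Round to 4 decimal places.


We use the deep-water celerity formula:
C = g * T / (2 * pi)
C = 9.81 * 10.38 / (2 * 3.14159...)
C = 101.827800 / 6.283185
C = 16.2064 m/s

16.2064


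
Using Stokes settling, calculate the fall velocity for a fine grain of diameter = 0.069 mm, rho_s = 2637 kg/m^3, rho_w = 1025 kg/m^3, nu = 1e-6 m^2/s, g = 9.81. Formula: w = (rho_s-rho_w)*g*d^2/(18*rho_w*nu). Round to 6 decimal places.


w = (rho_s - rho_w) * g * d^2 / (18 * rho_w * nu)
d = 0.069 mm = 0.000069 m
rho_s - rho_w = 2637 - 1025 = 1612
Numerator = 1612 * 9.81 * (0.000069)^2 = 0.000075289121
Denominator = 18 * 1025 * 1e-6 = 0.018450
w = 0.004081 m/s

0.004081


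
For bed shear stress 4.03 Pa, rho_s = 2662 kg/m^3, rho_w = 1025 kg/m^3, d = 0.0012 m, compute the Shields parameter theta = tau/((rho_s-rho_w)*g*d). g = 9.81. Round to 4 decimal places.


theta = tau / ((rho_s - rho_w) * g * d)
rho_s - rho_w = 2662 - 1025 = 1637
Denominator = 1637 * 9.81 * 0.0012 = 19.270764
theta = 4.03 / 19.270764
theta = 0.2091

0.2091


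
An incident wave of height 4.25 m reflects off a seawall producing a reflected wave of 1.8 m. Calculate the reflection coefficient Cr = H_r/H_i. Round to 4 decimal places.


Cr = H_r / H_i
Cr = 1.8 / 4.25
Cr = 0.4235

0.4235


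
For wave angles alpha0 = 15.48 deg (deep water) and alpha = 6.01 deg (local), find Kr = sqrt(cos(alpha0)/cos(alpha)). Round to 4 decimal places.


Kr = sqrt(cos(alpha0) / cos(alpha))
cos(15.48) = 0.963724
cos(6.01) = 0.994504
Kr = sqrt(0.963724 / 0.994504)
Kr = sqrt(0.969050)
Kr = 0.9844

0.9844


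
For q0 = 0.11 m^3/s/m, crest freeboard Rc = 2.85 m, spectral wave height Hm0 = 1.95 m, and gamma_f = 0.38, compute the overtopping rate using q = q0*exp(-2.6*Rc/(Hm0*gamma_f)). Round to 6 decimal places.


q = q0 * exp(-2.6 * Rc / (Hm0 * gamma_f))
Exponent = -2.6 * 2.85 / (1.95 * 0.38)
= -2.6 * 2.85 / 0.7410
= -10.000000
exp(-10.000000) = 0.000045
q = 0.11 * 0.000045
q = 0.000005 m^3/s/m

0.000005


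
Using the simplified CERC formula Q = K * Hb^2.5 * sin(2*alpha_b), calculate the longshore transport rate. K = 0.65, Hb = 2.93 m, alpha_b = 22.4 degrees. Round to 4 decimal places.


Q = K * Hb^2.5 * sin(2 * alpha_b)
Hb^2.5 = 2.93^2.5 = 14.694982
sin(2 * 22.4) = sin(44.8) = 0.704634
Q = 0.65 * 14.694982 * 0.704634
Q = 6.7305 m^3/s

6.7305


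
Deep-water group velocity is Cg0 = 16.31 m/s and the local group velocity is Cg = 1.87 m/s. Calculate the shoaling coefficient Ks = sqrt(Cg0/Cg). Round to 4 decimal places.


Ks = sqrt(Cg0 / Cg)
Ks = sqrt(16.31 / 1.87)
Ks = sqrt(8.7219)
Ks = 2.9533

2.9533


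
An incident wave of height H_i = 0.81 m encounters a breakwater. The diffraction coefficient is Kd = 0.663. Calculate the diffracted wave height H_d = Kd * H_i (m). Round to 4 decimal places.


H_d = Kd * H_i
H_d = 0.663 * 0.81
H_d = 0.5370 m

0.5370


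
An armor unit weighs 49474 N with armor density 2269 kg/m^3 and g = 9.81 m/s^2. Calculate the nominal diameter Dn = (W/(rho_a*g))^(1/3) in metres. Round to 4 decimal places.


V = W / (rho_a * g)
V = 49474 / (2269 * 9.81)
V = 49474 / 22258.89
V = 2.222662 m^3
Dn = V^(1/3) = 2.222662^(1/3)
Dn = 1.3050 m

1.3050


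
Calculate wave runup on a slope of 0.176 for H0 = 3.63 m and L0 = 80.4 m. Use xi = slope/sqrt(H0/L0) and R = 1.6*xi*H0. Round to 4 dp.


xi = slope / sqrt(H0/L0)
H0/L0 = 3.63/80.4 = 0.045149
sqrt(0.045149) = 0.212484
xi = 0.176 / 0.212484 = 0.828299
R = 1.6 * xi * H0 = 1.6 * 0.828299 * 3.63
R = 4.8108 m

4.8108


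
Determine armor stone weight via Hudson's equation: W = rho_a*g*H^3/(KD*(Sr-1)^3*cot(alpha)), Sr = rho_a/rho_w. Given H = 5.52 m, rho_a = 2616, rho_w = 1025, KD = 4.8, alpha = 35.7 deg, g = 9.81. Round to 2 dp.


Sr = rho_a / rho_w = 2616 / 1025 = 2.552195
(Sr - 1) = 1.552195
(Sr - 1)^3 = 3.739719
cot(35.7) = 1 / tan(35.7) = 1 / 0.718573 = 1.391647
Numerator = 2616 * 9.81 * 5.52^3 = 4316422.8232
Denominator = 4.8 * 3.739719 * 1.391647 = 24.980973
W = 4316422.8232 / 24.980973
W = 172788.42 N

172788.42


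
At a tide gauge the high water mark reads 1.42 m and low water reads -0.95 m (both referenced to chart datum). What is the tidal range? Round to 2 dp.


Tidal range = High water - Low water
Tidal range = 1.42 - (-0.95)
Tidal range = 2.37 m

2.37


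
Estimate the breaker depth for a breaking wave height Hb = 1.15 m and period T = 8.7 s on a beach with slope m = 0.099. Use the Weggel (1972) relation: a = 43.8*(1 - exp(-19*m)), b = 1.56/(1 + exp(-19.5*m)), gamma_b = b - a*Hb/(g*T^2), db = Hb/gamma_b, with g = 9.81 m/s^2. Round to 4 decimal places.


a = 43.8 * (1 - exp(-19 * m))
exp(-19 * 0.099) = exp(-1.8810) = 0.152438
a = 43.8 * (1 - 0.152438) = 37.123233
b = 1.56 / (1 + exp(-19.5 * m))
exp(-19.5 * 0.099) = exp(-1.9305) = 0.145076
b = 1.56 / (1 + 0.145076) = 1.362355
Hb / (g * T^2) = 1.15 / (9.81 * 8.7^2) = 1.15 / 742.5189 = 0.00154878
gamma_b = b - a * Hb/(g*T^2) = 1.362355 - 37.123233 * 0.00154878 = 1.304860
db = Hb / gamma_b = 1.15 / 1.304860
db = 0.8813 m

0.8813


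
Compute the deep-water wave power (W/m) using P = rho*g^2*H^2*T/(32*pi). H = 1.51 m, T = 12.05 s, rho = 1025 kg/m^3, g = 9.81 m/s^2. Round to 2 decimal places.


P = rho * g^2 * H^2 * T / (32 * pi)
P = 1025 * 9.81^2 * 1.51^2 * 12.05 / (32 * pi)
P = 1025 * 96.2361 * 2.2801 * 12.05 / 100.53096
P = 26958.95 W/m

26958.95


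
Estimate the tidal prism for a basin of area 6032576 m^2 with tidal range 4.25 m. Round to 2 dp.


Tidal prism = Area * Tidal range
P = 6032576 * 4.25
P = 25638448.00 m^3

25638448.00


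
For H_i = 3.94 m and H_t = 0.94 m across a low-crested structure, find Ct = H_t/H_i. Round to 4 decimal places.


Ct = H_t / H_i
Ct = 0.94 / 3.94
Ct = 0.2386

0.2386
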